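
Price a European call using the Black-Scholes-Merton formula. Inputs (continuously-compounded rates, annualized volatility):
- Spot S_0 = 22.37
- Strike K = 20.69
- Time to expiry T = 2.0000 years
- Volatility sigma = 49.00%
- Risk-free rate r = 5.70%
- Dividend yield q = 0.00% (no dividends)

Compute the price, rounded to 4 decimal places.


d1 = (ln(S/K) + (r - q + 0.5*sigma^2) * T) / (sigma * sqrt(T)) = 0.62365416
d2 = d1 - sigma * sqrt(T) = -0.06931049
exp(-rT) = 0.89225796; exp(-qT) = 1.00000000
C = S_0 * exp(-qT) * N(d1) - K * exp(-rT) * N(d2)
N(d1) = 0.73357263; N(d2) = 0.47237124
C = 22.3700 * 1.00000000 * 0.73357263 - 20.6900 * 0.89225796 * 0.47237124 = 7.6897

Answer: Price = 7.6897


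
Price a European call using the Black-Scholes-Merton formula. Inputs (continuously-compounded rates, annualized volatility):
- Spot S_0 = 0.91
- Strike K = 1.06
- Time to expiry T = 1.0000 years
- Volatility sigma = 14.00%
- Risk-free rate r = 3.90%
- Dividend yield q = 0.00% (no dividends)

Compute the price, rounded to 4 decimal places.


d1 = (ln(S/K) + (r - q + 0.5*sigma^2) * T) / (sigma * sqrt(T)) = -0.74128277
d2 = d1 - sigma * sqrt(T) = -0.88128277
exp(-rT) = 0.96175071; exp(-qT) = 1.00000000
C = S_0 * exp(-qT) * N(d1) - K * exp(-rT) * N(d2)
N(d1) = 0.22926100; N(d2) = 0.18908240
C = 0.9100 * 1.00000000 * 0.22926100 - 1.0600 * 0.96175071 * 0.18908240 = 0.0159

Answer: Price = 0.0159


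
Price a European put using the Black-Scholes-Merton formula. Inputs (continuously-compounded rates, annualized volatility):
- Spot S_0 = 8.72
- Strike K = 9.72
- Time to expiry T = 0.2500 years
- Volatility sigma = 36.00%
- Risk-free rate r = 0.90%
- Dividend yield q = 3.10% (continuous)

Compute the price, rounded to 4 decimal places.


Answer: Price = 1.3081

Derivation:
d1 = (ln(S/K) + (r - q + 0.5*sigma^2) * T) / (sigma * sqrt(T)) = -0.54370211
d2 = d1 - sigma * sqrt(T) = -0.72370211
exp(-rT) = 0.99775253; exp(-qT) = 0.99227995
P = K * exp(-rT) * N(-d2) - S_0 * exp(-qT) * N(-d1)
N(-d1) = 0.70667676; N(-d2) = 0.76537568
P = 9.7200 * 0.99775253 * 0.76537568 - 8.7200 * 0.99227995 * 0.70667676 = 1.3081


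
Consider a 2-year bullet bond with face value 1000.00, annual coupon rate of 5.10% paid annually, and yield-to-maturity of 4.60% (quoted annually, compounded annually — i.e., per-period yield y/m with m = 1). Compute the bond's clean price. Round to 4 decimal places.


Answer: Price = 1009.3500

Derivation:
Coupon per period c = face * coupon_rate / m = 51.000000
Periods per year m = 1; per-period yield y/m = 0.046000
Number of cashflows N = 2
Cashflows (t years, CF_t, discount factor 1/(1+y/m)^(m*t), PV):
  t = 1.0000: CF_t = 51.000000, DF = 0.956023, PV = 48.757170
  t = 2.0000: CF_t = 1051.000000, DF = 0.913980, PV = 960.592844
Price P = sum_t PV_t = 1009.350014


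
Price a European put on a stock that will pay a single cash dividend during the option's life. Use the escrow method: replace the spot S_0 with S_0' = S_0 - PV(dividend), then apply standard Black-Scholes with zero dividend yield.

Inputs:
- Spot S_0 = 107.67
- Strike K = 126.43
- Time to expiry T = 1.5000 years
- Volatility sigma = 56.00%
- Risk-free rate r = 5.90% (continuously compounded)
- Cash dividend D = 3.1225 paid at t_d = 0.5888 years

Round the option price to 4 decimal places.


PV(D) = D * exp(-r * t_d) = 3.1225 * 0.96585728 = 3.01588935
S_0' = S_0 - PV(D) = 107.6700 - 3.01588935 = 104.65411065
d1 = (ln(S_0'/K) + (r + sigma^2/2)*T) / (sigma*sqrt(T)) = 0.19635567
d2 = d1 - sigma*sqrt(T) = -0.48950146
exp(-rT) = 0.91530311
N(-d1) = 0.42216590; N(-d2) = 0.68775664
P = K * exp(-rT) * N(-d2) - S_0' * N(-d1) = 126.4300 * 0.91530311 * 0.68775664 - 104.65411065 * 0.42216590 = 35.4070

Answer: Price = 35.4070


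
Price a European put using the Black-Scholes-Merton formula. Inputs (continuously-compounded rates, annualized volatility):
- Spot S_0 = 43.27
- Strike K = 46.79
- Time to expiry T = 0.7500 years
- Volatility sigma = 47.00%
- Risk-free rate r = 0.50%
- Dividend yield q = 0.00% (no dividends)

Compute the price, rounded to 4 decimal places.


d1 = (ln(S/K) + (r - q + 0.5*sigma^2) * T) / (sigma * sqrt(T)) = 0.02058204
d2 = d1 - sigma * sqrt(T) = -0.38644990
exp(-rT) = 0.99625702; exp(-qT) = 1.00000000
P = K * exp(-rT) * N(-d2) - S_0 * exp(-qT) * N(-d1)
N(-d1) = 0.49178953; N(-d2) = 0.65041825
P = 46.7900 * 0.99625702 * 0.65041825 - 43.2700 * 1.00000000 * 0.49178953 = 9.0394

Answer: Price = 9.0394


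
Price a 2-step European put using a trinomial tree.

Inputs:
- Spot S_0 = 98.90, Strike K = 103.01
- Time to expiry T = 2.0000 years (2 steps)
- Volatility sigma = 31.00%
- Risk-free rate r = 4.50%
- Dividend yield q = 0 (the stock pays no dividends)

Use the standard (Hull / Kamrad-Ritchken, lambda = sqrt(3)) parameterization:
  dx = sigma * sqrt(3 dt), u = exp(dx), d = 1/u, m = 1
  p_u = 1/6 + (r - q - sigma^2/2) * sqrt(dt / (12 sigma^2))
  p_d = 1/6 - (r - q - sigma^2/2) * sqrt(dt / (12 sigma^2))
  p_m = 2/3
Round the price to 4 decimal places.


dt = T/N = 1.000000; dx = sigma*sqrt(3*dt) = 0.536936
u = exp(dx) = 1.710757; d = 1/u = 0.584537
p_u = 0.163826, p_m = 0.666667, p_d = 0.169507
Discount per step: exp(-r*dt) = 0.955997
Stock lattice S(k, j) with j the centered position index:
  k=0: S(0,+0) = 98.9000
  k=1: S(1,-1) = 57.8107; S(1,+0) = 98.9000; S(1,+1) = 169.1938
  k=2: S(2,-2) = 33.7925; S(2,-1) = 57.8107; S(2,+0) = 98.9000; S(2,+1) = 169.1938; S(2,+2) = 289.4495
Terminal payoffs V(N, j) = max(K - S_T, 0):
  V(2,-2) = 69.217539; V(2,-1) = 45.199323; V(2,+0) = 4.110000; V(2,+1) = 0.000000; V(2,+2) = 0.000000
Backward induction: V(k, j) = exp(-r*dt) * [p_u * V(k+1, j+1) + p_m * V(k+1, j) + p_d * V(k+1, j-1)]
  V(1,-1) = exp(-r*dt) * [p_u*4.110000 + p_m*45.199323 + p_d*69.217539] = 40.667230
  V(1,+0) = exp(-r*dt) * [p_u*0.000000 + p_m*4.110000 + p_d*45.199323] = 9.943899
  V(1,+1) = exp(-r*dt) * [p_u*0.000000 + p_m*0.000000 + p_d*4.110000] = 0.666018
  V(0,+0) = exp(-r*dt) * [p_u*0.666018 + p_m*9.943899 + p_d*40.667230] = 13.031920

Answer: Price = V(0,0) = 13.0319


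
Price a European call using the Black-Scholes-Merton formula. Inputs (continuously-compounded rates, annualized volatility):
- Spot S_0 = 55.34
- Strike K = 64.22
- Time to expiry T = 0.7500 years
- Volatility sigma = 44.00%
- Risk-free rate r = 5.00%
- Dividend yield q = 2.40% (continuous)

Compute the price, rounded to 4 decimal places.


d1 = (ln(S/K) + (r - q + 0.5*sigma^2) * T) / (sigma * sqrt(T)) = -0.14884802
d2 = d1 - sigma * sqrt(T) = -0.52989920
exp(-rT) = 0.96319442; exp(-qT) = 0.98216103
C = S_0 * exp(-qT) * N(d1) - K * exp(-rT) * N(d2)
N(d1) = 0.44083678; N(d2) = 0.29809091
C = 55.3400 * 0.98216103 * 0.44083678 - 64.2200 * 0.96319442 * 0.29809091 = 5.5219

Answer: Price = 5.5219


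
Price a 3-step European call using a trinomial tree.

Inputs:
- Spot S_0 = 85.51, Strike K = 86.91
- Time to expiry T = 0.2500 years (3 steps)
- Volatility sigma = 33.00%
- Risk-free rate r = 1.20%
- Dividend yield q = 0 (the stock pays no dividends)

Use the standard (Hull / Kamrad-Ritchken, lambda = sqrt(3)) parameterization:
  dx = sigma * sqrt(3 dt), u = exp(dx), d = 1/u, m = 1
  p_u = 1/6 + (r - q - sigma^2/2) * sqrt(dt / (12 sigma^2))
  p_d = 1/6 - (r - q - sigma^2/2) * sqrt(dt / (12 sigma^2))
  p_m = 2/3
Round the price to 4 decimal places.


Answer: Price = V(0,0) = 4.8248

Derivation:
dt = T/N = 0.083333; dx = sigma*sqrt(3*dt) = 0.165000
u = exp(dx) = 1.179393; d = 1/u = 0.847894
p_u = 0.155947, p_m = 0.666667, p_d = 0.177386
Discount per step: exp(-r*dt) = 0.999000
Stock lattice S(k, j) with j the centered position index:
  k=0: S(0,+0) = 85.5100
  k=1: S(1,-1) = 72.5034; S(1,+0) = 85.5100; S(1,+1) = 100.8499
  k=2: S(2,-2) = 61.4752; S(2,-1) = 72.5034; S(2,+0) = 85.5100; S(2,+1) = 100.8499; S(2,+2) = 118.9417
  k=3: S(3,-3) = 52.1244; S(3,-2) = 61.4752; S(3,-1) = 72.5034; S(3,+0) = 85.5100; S(3,+1) = 100.8499; S(3,+2) = 118.9417; S(3,+3) = 140.2790
Terminal payoffs V(N, j) = max(S_T - K, 0):
  V(3,-3) = 0.000000; V(3,-2) = 0.000000; V(3,-1) = 0.000000; V(3,+0) = 0.000000; V(3,+1) = 13.939906; V(3,+2) = 32.031685; V(3,+3) = 53.369004
Backward induction: V(k, j) = exp(-r*dt) * [p_u * V(k+1, j+1) + p_m * V(k+1, j) + p_d * V(k+1, j-1)]
  V(2,-2) = exp(-r*dt) * [p_u*0.000000 + p_m*0.000000 + p_d*0.000000] = 0.000000
  V(2,-1) = exp(-r*dt) * [p_u*0.000000 + p_m*0.000000 + p_d*0.000000] = 0.000000
  V(2,+0) = exp(-r*dt) * [p_u*13.939906 + p_m*0.000000 + p_d*0.000000] = 2.171713
  V(2,+1) = exp(-r*dt) * [p_u*32.031685 + p_m*13.939906 + p_d*0.000000] = 14.274233
  V(2,+2) = exp(-r*dt) * [p_u*53.369004 + p_m*32.031685 + p_d*13.939906] = 32.117806
  V(1,-1) = exp(-r*dt) * [p_u*2.171713 + p_m*0.000000 + p_d*0.000000] = 0.338334
  V(1,+0) = exp(-r*dt) * [p_u*14.274233 + p_m*2.171713 + p_d*0.000000] = 3.670160
  V(1,+1) = exp(-r*dt) * [p_u*32.117806 + p_m*14.274233 + p_d*2.171713] = 14.895160
  V(0,+0) = exp(-r*dt) * [p_u*14.895160 + p_m*3.670160 + p_d*0.338334] = 4.824817


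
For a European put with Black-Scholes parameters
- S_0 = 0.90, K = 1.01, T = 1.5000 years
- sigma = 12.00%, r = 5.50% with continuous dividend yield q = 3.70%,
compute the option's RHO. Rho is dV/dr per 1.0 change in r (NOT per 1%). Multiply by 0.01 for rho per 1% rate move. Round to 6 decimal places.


d1 = -0.5273945097; d2 = -0.6743638942
phi(d1) = 0.3471455906; exp(-qT) = 0.9460120237; exp(-rT) = 0.9208114379
N(-d2) = 0.7499600042
Rho = -K*T*exp(-rT)*N(-d2) = -1.0100 * 1.5000 * 0.9208114379 * 0.7499600042 = -1.046216

Answer: Rho = -1.046216


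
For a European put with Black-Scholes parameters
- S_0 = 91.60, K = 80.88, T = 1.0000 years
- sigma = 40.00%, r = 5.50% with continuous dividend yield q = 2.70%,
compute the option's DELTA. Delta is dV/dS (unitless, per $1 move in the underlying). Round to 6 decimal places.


d1 = 0.5811617424; d2 = 0.1811617424
phi(d1) = 0.3369525975; exp(-qT) = 0.9733612415; exp(-rT) = 0.9464851480
N(-d1) = 0.2805657247
Delta = -exp(-qT) * N(-d1) = -0.9733612415 * 0.2805657247 = -0.273092

Answer: Delta = -0.273092


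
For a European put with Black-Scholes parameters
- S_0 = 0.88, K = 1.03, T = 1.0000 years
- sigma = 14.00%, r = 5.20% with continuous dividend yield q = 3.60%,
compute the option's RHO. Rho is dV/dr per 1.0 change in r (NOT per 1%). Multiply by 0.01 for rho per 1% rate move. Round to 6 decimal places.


Answer: Rho = -0.840834

Derivation:
d1 = -0.9399440982; d2 = -1.0799440982
phi(d1) = 0.2564847713; exp(-qT) = 0.9646402935; exp(-rT) = 0.9493288668
N(-d2) = 0.8599164628
Rho = -K*T*exp(-rT)*N(-d2) = -1.0300 * 1.0000 * 0.9493288668 * 0.8599164628 = -0.840834


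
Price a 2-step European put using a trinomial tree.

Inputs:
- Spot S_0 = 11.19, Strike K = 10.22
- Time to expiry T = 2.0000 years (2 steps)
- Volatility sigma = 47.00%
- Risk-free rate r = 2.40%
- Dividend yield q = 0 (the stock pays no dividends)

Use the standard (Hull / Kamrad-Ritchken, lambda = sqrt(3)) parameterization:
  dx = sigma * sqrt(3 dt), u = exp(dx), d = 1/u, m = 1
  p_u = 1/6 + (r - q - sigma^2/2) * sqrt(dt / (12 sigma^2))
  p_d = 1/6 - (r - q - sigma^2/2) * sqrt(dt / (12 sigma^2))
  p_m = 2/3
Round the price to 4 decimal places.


dt = T/N = 1.000000; dx = sigma*sqrt(3*dt) = 0.814064
u = exp(dx) = 2.257062; d = 1/u = 0.443054
p_u = 0.113569, p_m = 0.666667, p_d = 0.219764
Discount per step: exp(-r*dt) = 0.976286
Stock lattice S(k, j) with j the centered position index:
  k=0: S(0,+0) = 11.1900
  k=1: S(1,-1) = 4.9578; S(1,+0) = 11.1900; S(1,+1) = 25.2565
  k=2: S(2,-2) = 2.1966; S(2,-1) = 4.9578; S(2,+0) = 11.1900; S(2,+1) = 25.2565; S(2,+2) = 57.0055
Terminal payoffs V(N, j) = max(K - S_T, 0):
  V(2,-2) = 8.023439; V(2,-1) = 5.262227; V(2,+0) = 0.000000; V(2,+1) = 0.000000; V(2,+2) = 0.000000
Backward induction: V(k, j) = exp(-r*dt) * [p_u * V(k+1, j+1) + p_m * V(k+1, j) + p_d * V(k+1, j-1)]
  V(1,-1) = exp(-r*dt) * [p_u*0.000000 + p_m*5.262227 + p_d*8.023439] = 5.146410
  V(1,+0) = exp(-r*dt) * [p_u*0.000000 + p_m*0.000000 + p_d*5.262227] = 1.129026
  V(1,+1) = exp(-r*dt) * [p_u*0.000000 + p_m*0.000000 + p_d*0.000000] = 0.000000
  V(0,+0) = exp(-r*dt) * [p_u*0.000000 + p_m*1.129026 + p_d*5.146410] = 1.839012

Answer: Price = V(0,0) = 1.8390


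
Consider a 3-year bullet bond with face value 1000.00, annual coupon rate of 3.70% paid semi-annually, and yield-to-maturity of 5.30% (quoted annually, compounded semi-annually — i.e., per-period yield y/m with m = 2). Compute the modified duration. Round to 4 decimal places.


Coupon per period c = face * coupon_rate / m = 18.500000
Periods per year m = 2; per-period yield y/m = 0.026500
Number of cashflows N = 6
Cashflows (t years, CF_t, discount factor 1/(1+y/m)^(m*t), PV):
  t = 0.5000: CF_t = 18.500000, DF = 0.974184, PV = 18.022406
  t = 1.0000: CF_t = 18.500000, DF = 0.949035, PV = 17.557142
  t = 1.5000: CF_t = 18.500000, DF = 0.924535, PV = 17.103889
  t = 2.0000: CF_t = 18.500000, DF = 0.900667, PV = 16.662337
  t = 2.5000: CF_t = 18.500000, DF = 0.877415, PV = 16.232184
  t = 3.0000: CF_t = 1018.500000, DF = 0.854764, PV = 870.577244
Price P = sum_t PV_t = 956.155202
First compute Macaulay numerator sum_t t * PV_t:
  t * PV_t at t = 0.5000: 9.011203
  t * PV_t at t = 1.0000: 17.557142
  t * PV_t at t = 1.5000: 25.655833
  t * PV_t at t = 2.0000: 33.324674
  t * PV_t at t = 2.5000: 40.580460
  t * PV_t at t = 3.0000: 2611.731733
Macaulay duration D = 2737.861046 / 956.155202 = 2.863407
Modified duration = D / (1 + y/m) = 2.863407 / (1 + 0.026500) = 2.789485

Answer: Modified duration = 2.7895


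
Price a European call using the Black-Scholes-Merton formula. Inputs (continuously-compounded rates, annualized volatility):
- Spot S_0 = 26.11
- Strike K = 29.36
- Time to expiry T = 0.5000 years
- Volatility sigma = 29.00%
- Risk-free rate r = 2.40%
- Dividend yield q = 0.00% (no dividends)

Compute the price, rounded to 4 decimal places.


d1 = (ln(S/K) + (r - q + 0.5*sigma^2) * T) / (sigma * sqrt(T)) = -0.41104761
d2 = d1 - sigma * sqrt(T) = -0.61610858
exp(-rT) = 0.98807171; exp(-qT) = 1.00000000
C = S_0 * exp(-qT) * N(d1) - K * exp(-rT) * N(d2)
N(d1) = 0.34051881; N(d2) = 0.26891143
C = 26.1100 * 1.00000000 * 0.34051881 - 29.3600 * 0.98807171 * 0.26891143 = 1.0899

Answer: Price = 1.0899


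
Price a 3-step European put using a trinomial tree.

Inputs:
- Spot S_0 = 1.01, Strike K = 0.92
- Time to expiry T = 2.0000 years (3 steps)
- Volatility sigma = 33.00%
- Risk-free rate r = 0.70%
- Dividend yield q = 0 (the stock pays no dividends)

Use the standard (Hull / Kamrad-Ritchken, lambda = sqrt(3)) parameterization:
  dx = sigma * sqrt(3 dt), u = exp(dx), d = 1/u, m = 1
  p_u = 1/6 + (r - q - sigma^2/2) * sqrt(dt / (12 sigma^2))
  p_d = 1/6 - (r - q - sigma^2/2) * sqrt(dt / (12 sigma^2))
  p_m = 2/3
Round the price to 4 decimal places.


Answer: Price = V(0,0) = 0.1269

Derivation:
dt = T/N = 0.666667; dx = sigma*sqrt(3*dt) = 0.466690
u = exp(dx) = 1.594708; d = 1/u = 0.627074
p_u = 0.132776, p_m = 0.666667, p_d = 0.200558
Discount per step: exp(-r*dt) = 0.995344
Stock lattice S(k, j) with j the centered position index:
  k=0: S(0,+0) = 1.0100
  k=1: S(1,-1) = 0.6333; S(1,+0) = 1.0100; S(1,+1) = 1.6107
  k=2: S(2,-2) = 0.3972; S(2,-1) = 0.6333; S(2,+0) = 1.0100; S(2,+1) = 1.6107; S(2,+2) = 2.5685
  k=3: S(3,-3) = 0.2490; S(3,-2) = 0.3972; S(3,-1) = 0.6333; S(3,+0) = 1.0100; S(3,+1) = 1.6107; S(3,+2) = 2.5685; S(3,+3) = 4.0960
Terminal payoffs V(N, j) = max(K - S_T, 0):
  V(3,-3) = 0.670955; V(3,-2) = 0.522846; V(3,-1) = 0.286655; V(3,+0) = 0.000000; V(3,+1) = 0.000000; V(3,+2) = 0.000000; V(3,+3) = 0.000000
Backward induction: V(k, j) = exp(-r*dt) * [p_u * V(k+1, j+1) + p_m * V(k+1, j) + p_d * V(k+1, j-1)]
  V(2,-2) = exp(-r*dt) * [p_u*0.286655 + p_m*0.522846 + p_d*0.670955] = 0.518763
  V(2,-1) = exp(-r*dt) * [p_u*0.000000 + p_m*0.286655 + p_d*0.522846] = 0.294586
  V(2,+0) = exp(-r*dt) * [p_u*0.000000 + p_m*0.000000 + p_d*0.286655] = 0.057223
  V(2,+1) = exp(-r*dt) * [p_u*0.000000 + p_m*0.000000 + p_d*0.000000] = 0.000000
  V(2,+2) = exp(-r*dt) * [p_u*0.000000 + p_m*0.000000 + p_d*0.000000] = 0.000000
  V(1,-1) = exp(-r*dt) * [p_u*0.057223 + p_m*0.294586 + p_d*0.518763] = 0.306597
  V(1,+0) = exp(-r*dt) * [p_u*0.000000 + p_m*0.057223 + p_d*0.294586] = 0.096778
  V(1,+1) = exp(-r*dt) * [p_u*0.000000 + p_m*0.000000 + p_d*0.057223] = 0.011423
  V(0,+0) = exp(-r*dt) * [p_u*0.011423 + p_m*0.096778 + p_d*0.306597] = 0.126932


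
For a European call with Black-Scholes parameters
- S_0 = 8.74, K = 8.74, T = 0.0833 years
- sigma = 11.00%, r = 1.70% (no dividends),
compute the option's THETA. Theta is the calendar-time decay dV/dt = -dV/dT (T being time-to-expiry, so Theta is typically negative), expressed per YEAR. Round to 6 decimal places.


d1 = 0.0604784630; d2 = 0.0287305497
phi(d1) = 0.3982133526; exp(-qT) = 1.0000000000; exp(-rT) = 0.9985849022
Theta = -S*exp(-qT)*phi(d1)*sigma/(2*sqrt(T)) - r*K*exp(-rT)*N(d2) + q*S*exp(-qT)*N(d1)
N(d1) = 0.5241127157; N(d2) = 0.5114602543; sqrt(T) = 0.2886173938
Term 1 = -8.7400 * 1.0000000000 * 0.3982133526 * 0.1100 / (2 * 0.2886173938) = -0.6632350049
Term 2 = -0.0170 * 8.7400 * 0.9985849022 * 0.5114602543 = -0.0758852274
Term 3 = 0 (no dividend yield, q = 0)
Theta = -0.6632350049 + (-0.0758852274) + (0.0000000000) = -0.739120

Answer: Theta = -0.739120


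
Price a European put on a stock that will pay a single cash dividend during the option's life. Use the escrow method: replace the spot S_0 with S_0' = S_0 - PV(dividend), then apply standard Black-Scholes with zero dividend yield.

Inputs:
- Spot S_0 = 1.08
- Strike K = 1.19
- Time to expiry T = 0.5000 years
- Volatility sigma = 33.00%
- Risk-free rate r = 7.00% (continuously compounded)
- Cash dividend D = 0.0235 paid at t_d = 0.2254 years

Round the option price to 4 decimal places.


Answer: Price = 0.1550

Derivation:
PV(D) = D * exp(-r * t_d) = 0.0235 * 0.98434582 = 0.02313213
S_0' = S_0 - PV(D) = 1.0800 - 0.02313213 = 1.05686787
d1 = (ln(S_0'/K) + (r + sigma^2/2)*T) / (sigma*sqrt(T)) = -0.24178171
d2 = d1 - sigma*sqrt(T) = -0.47512694
exp(-rT) = 0.96560542
N(-d1) = 0.59552534; N(-d2) = 0.68265175
P = K * exp(-rT) * N(-d2) - S_0' * N(-d1) = 1.1900 * 0.96560542 * 0.68265175 - 1.05686787 * 0.59552534 = 0.1550


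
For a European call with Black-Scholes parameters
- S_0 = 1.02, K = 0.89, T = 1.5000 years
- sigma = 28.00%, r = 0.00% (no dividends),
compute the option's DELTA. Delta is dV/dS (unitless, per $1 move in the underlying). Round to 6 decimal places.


Answer: Delta = 0.715332

Derivation:
d1 = 0.5690294249; d2 = 0.2261008609
phi(d1) = 0.3393118183; exp(-qT) = 1.0000000000; exp(-rT) = 1.0000000000
N(d1) = 0.7153319143
Delta = exp(-qT) * N(d1) = 1.0000000000 * 0.7153319143 = 0.715332


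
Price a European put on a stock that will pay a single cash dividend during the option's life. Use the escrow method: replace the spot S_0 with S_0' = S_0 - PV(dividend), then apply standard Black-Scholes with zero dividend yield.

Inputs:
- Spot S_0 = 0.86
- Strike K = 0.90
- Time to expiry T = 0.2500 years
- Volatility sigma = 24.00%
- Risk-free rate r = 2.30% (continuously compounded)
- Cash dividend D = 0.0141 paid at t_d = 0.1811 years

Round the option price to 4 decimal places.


PV(D) = D * exp(-r * t_d) = 0.0141 * 0.99584336 = 0.01404139
S_0' = S_0 - PV(D) = 0.8600 - 0.01404139 = 0.84595861
d1 = (ln(S_0'/K) + (r + sigma^2/2)*T) / (sigma*sqrt(T)) = -0.40811942
d2 = d1 - sigma*sqrt(T) = -0.52811942
exp(-rT) = 0.99426650
N(-d1) = 0.65840700; N(-d2) = 0.70129178
P = K * exp(-rT) * N(-d2) - S_0' * N(-d1) = 0.9000 * 0.99426650 * 0.70129178 - 0.84595861 * 0.65840700 = 0.0706

Answer: Price = 0.0706


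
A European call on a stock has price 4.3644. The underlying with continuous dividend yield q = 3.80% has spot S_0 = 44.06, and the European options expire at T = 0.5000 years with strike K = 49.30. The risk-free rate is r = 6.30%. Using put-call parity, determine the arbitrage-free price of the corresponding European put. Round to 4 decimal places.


Put-call parity: C - P = S_0 * exp(-qT) - K * exp(-rT).
S_0 * exp(-qT) = 44.0600 * 0.98117936 = 43.23076270
K * exp(-rT) = 49.3000 * 0.96899096 = 47.77125415
P = C - S*exp(-qT) + K*exp(-rT)
P = 4.3644 - 43.23076270 + 47.77125415 = 8.9049

Answer: Put price = 8.9049


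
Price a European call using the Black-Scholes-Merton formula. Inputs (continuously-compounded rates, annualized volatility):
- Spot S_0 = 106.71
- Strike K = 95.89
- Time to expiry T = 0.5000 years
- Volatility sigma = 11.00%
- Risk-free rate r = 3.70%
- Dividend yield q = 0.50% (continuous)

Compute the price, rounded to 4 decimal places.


Answer: Price = 12.5007

Derivation:
d1 = (ln(S/K) + (r - q + 0.5*sigma^2) * T) / (sigma * sqrt(T)) = 1.61912248
d2 = d1 - sigma * sqrt(T) = 1.54134074
exp(-rT) = 0.98167007; exp(-qT) = 0.99750312
C = S_0 * exp(-qT) * N(d1) - K * exp(-rT) * N(d2)
N(d1) = 0.94728954; N(d2) = 0.93838306
C = 106.7100 * 0.99750312 * 0.94728954 - 95.8900 * 0.98167007 * 0.93838306 = 12.5007


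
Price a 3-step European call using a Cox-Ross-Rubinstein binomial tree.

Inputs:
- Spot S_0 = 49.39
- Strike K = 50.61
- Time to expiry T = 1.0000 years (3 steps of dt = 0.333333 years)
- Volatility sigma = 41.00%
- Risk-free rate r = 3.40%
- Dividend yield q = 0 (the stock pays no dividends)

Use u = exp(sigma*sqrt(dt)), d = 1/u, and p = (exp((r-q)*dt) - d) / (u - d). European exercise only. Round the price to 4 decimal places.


dt = T/N = 0.333333
u = exp(sigma*sqrt(dt)) = 1.267078; d = 1/u = 0.789217
p = (exp((r-q)*dt) - d) / (u - d) = 0.464948
Discount per step: exp(-r*dt) = 0.988731
Stock lattice S(k, i) with i counting down-moves:
  k=0: S(0,0) = 49.3900
  k=1: S(1,0) = 62.5810; S(1,1) = 38.9794
  k=2: S(2,0) = 79.2950; S(2,1) = 49.3900; S(2,2) = 30.7632
  k=3: S(3,0) = 100.4730; S(3,1) = 62.5810; S(3,2) = 38.9794; S(3,3) = 24.2789
Terminal payoffs V(N, i) = max(S_T - K, 0):
  V(3,0) = 49.862977; V(3,1) = 11.970992; V(3,2) = 0.000000; V(3,3) = 0.000000
Backward induction: V(k, i) = exp(-r*dt) * [p * V(k+1, i) + (1-p) * V(k+1, i+1)].
  V(2,0) = exp(-r*dt) * [p*49.862977 + (1-p)*11.970992] = 29.255351
  V(2,1) = exp(-r*dt) * [p*11.970992 + (1-p)*0.000000] = 5.503166
  V(2,2) = exp(-r*dt) * [p*0.000000 + (1-p)*0.000000] = 0.000000
  V(1,0) = exp(-r*dt) * [p*29.255351 + (1-p)*5.503166] = 16.360229
  V(1,1) = exp(-r*dt) * [p*5.503166 + (1-p)*0.000000] = 2.529852
  V(0,0) = exp(-r*dt) * [p*16.360229 + (1-p)*2.529852] = 8.859283

Answer: Price = V(0,0) = 8.8593


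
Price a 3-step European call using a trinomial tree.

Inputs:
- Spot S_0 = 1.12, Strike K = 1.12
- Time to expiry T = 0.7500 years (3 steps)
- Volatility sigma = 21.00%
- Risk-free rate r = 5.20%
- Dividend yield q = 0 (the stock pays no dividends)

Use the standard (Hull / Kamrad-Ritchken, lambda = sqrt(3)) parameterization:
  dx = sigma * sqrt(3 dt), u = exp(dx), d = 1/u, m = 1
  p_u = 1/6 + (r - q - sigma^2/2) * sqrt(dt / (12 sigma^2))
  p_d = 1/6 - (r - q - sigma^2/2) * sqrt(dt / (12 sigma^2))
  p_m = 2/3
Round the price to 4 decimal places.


Answer: Price = V(0,0) = 0.0952

Derivation:
dt = T/N = 0.250000; dx = sigma*sqrt(3*dt) = 0.181865
u = exp(dx) = 1.199453; d = 1/u = 0.833714
p_u = 0.187252, p_m = 0.666667, p_d = 0.146081
Discount per step: exp(-r*dt) = 0.987084
Stock lattice S(k, j) with j the centered position index:
  k=0: S(0,+0) = 1.1200
  k=1: S(1,-1) = 0.9338; S(1,+0) = 1.1200; S(1,+1) = 1.3434
  k=2: S(2,-2) = 0.7785; S(2,-1) = 0.9338; S(2,+0) = 1.1200; S(2,+1) = 1.3434; S(2,+2) = 1.6113
  k=3: S(3,-3) = 0.6490; S(3,-2) = 0.7785; S(3,-1) = 0.9338; S(3,+0) = 1.1200; S(3,+1) = 1.3434; S(3,+2) = 1.6113; S(3,+3) = 1.9327
Terminal payoffs V(N, j) = max(S_T - K, 0):
  V(3,-3) = 0.000000; V(3,-2) = 0.000000; V(3,-1) = 0.000000; V(3,+0) = 0.000000; V(3,+1) = 0.223387; V(3,+2) = 0.491329; V(3,+3) = 0.812713
Backward induction: V(k, j) = exp(-r*dt) * [p_u * V(k+1, j+1) + p_m * V(k+1, j) + p_d * V(k+1, j-1)]
  V(2,-2) = exp(-r*dt) * [p_u*0.000000 + p_m*0.000000 + p_d*0.000000] = 0.000000
  V(2,-1) = exp(-r*dt) * [p_u*0.000000 + p_m*0.000000 + p_d*0.000000] = 0.000000
  V(2,+0) = exp(-r*dt) * [p_u*0.223387 + p_m*0.000000 + p_d*0.000000] = 0.041289
  V(2,+1) = exp(-r*dt) * [p_u*0.491329 + p_m*0.223387 + p_d*0.000000] = 0.237815
  V(2,+2) = exp(-r*dt) * [p_u*0.812713 + p_m*0.491329 + p_d*0.223387] = 0.505750
  V(1,-1) = exp(-r*dt) * [p_u*0.041289 + p_m*0.000000 + p_d*0.000000] = 0.007632
  V(1,+0) = exp(-r*dt) * [p_u*0.237815 + p_m*0.041289 + p_d*0.000000] = 0.071127
  V(1,+1) = exp(-r*dt) * [p_u*0.505750 + p_m*0.237815 + p_d*0.041289] = 0.255929
  V(0,+0) = exp(-r*dt) * [p_u*0.255929 + p_m*0.071127 + p_d*0.007632] = 0.095210


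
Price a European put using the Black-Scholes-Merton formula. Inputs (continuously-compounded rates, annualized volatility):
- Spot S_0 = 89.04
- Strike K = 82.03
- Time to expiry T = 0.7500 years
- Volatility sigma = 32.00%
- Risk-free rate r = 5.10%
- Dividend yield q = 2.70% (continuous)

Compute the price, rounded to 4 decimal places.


d1 = (ln(S/K) + (r - q + 0.5*sigma^2) * T) / (sigma * sqrt(T)) = 0.49941041
d2 = d1 - sigma * sqrt(T) = 0.22228228
exp(-rT) = 0.96247229; exp(-qT) = 0.97995365
P = K * exp(-rT) * N(-d2) - S_0 * exp(-qT) * N(-d1)
N(-d1) = 0.30874514; N(-d2) = 0.41204707
P = 82.0300 * 0.96247229 * 0.41204707 - 89.0400 * 0.97995365 * 0.30874514 = 5.5922

Answer: Price = 5.5922


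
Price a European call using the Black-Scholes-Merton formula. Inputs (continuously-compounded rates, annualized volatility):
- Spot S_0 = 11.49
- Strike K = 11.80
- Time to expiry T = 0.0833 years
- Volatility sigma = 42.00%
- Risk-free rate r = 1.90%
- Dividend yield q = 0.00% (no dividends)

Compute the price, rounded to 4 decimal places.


Answer: Price = 0.4286

Derivation:
d1 = (ln(S/K) + (r - q + 0.5*sigma^2) * T) / (sigma * sqrt(T)) = -0.14595596
d2 = d1 - sigma * sqrt(T) = -0.26717526
exp(-rT) = 0.99841855; exp(-qT) = 1.00000000
C = S_0 * exp(-qT) * N(d1) - K * exp(-rT) * N(d2)
N(d1) = 0.44197808; N(d2) = 0.39466711
C = 11.4900 * 1.00000000 * 0.44197808 - 11.8000 * 0.99841855 * 0.39466711 = 0.4286


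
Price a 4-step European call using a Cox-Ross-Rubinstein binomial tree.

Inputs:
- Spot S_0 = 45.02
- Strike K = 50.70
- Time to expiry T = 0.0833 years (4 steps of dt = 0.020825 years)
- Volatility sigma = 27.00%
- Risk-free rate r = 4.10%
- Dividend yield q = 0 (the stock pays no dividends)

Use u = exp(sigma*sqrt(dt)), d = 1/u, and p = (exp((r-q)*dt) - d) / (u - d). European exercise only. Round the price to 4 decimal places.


dt = T/N = 0.020825
u = exp(sigma*sqrt(dt)) = 1.039732; d = 1/u = 0.961786
p = (exp((r-q)*dt) - d) / (u - d) = 0.501219
Discount per step: exp(-r*dt) = 0.999147
Stock lattice S(k, i) with i counting down-moves:
  k=0: S(0,0) = 45.0200
  k=1: S(1,0) = 46.8088; S(1,1) = 43.2996
  k=2: S(2,0) = 48.6686; S(2,1) = 45.0200; S(2,2) = 41.6450
  k=3: S(3,0) = 50.6023; S(3,1) = 46.8088; S(3,2) = 43.2996; S(3,3) = 40.0535
  k=4: S(4,0) = 52.6128; S(4,1) = 48.6686; S(4,2) = 45.0200; S(4,3) = 41.6450; S(4,4) = 38.5229
Terminal payoffs V(N, i) = max(S_T - K, 0):
  V(4,0) = 1.912842; V(4,1) = 0.000000; V(4,2) = 0.000000; V(4,3) = 0.000000; V(4,4) = 0.000000
Backward induction: V(k, i) = exp(-r*dt) * [p * V(k+1, i) + (1-p) * V(k+1, i+1)].
  V(3,0) = exp(-r*dt) * [p*1.912842 + (1-p)*0.000000] = 0.957934
  V(3,1) = exp(-r*dt) * [p*0.000000 + (1-p)*0.000000] = 0.000000
  V(3,2) = exp(-r*dt) * [p*0.000000 + (1-p)*0.000000] = 0.000000
  V(3,3) = exp(-r*dt) * [p*0.000000 + (1-p)*0.000000] = 0.000000
  V(2,0) = exp(-r*dt) * [p*0.957934 + (1-p)*0.000000] = 0.479725
  V(2,1) = exp(-r*dt) * [p*0.000000 + (1-p)*0.000000] = 0.000000
  V(2,2) = exp(-r*dt) * [p*0.000000 + (1-p)*0.000000] = 0.000000
  V(1,0) = exp(-r*dt) * [p*0.479725 + (1-p)*0.000000] = 0.240242
  V(1,1) = exp(-r*dt) * [p*0.000000 + (1-p)*0.000000] = 0.000000
  V(0,0) = exp(-r*dt) * [p*0.240242 + (1-p)*0.000000] = 0.120311

Answer: Price = V(0,0) = 0.1203


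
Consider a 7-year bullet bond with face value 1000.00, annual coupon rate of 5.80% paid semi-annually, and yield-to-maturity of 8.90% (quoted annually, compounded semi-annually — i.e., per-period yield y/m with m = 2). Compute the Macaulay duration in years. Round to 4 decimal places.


Coupon per period c = face * coupon_rate / m = 29.000000
Periods per year m = 2; per-period yield y/m = 0.044500
Number of cashflows N = 14
Cashflows (t years, CF_t, discount factor 1/(1+y/m)^(m*t), PV):
  t = 0.5000: CF_t = 29.000000, DF = 0.957396, PV = 27.764481
  t = 1.0000: CF_t = 29.000000, DF = 0.916607, PV = 26.581599
  t = 1.5000: CF_t = 29.000000, DF = 0.877556, PV = 25.449114
  t = 2.0000: CF_t = 29.000000, DF = 0.840168, PV = 24.364877
  t = 2.5000: CF_t = 29.000000, DF = 0.804374, PV = 23.326833
  t = 3.0000: CF_t = 29.000000, DF = 0.770104, PV = 22.333014
  t = 3.5000: CF_t = 29.000000, DF = 0.737294, PV = 21.381535
  t = 4.0000: CF_t = 29.000000, DF = 0.705883, PV = 20.470594
  t = 4.5000: CF_t = 29.000000, DF = 0.675809, PV = 19.598462
  t = 5.0000: CF_t = 29.000000, DF = 0.647017, PV = 18.763487
  t = 5.5000: CF_t = 29.000000, DF = 0.619451, PV = 17.964085
  t = 6.0000: CF_t = 29.000000, DF = 0.593060, PV = 17.198741
  t = 6.5000: CF_t = 29.000000, DF = 0.567793, PV = 16.466004
  t = 7.0000: CF_t = 1029.000000, DF = 0.543603, PV = 559.367403
Price P = sum_t PV_t = 841.030230
Macaulay numerator sum_t t * PV_t:
  t * PV_t at t = 0.5000: 13.882240
  t * PV_t at t = 1.0000: 26.581599
  t * PV_t at t = 1.5000: 38.173671
  t * PV_t at t = 2.0000: 48.729754
  t * PV_t at t = 2.5000: 58.317082
  t * PV_t at t = 3.0000: 66.999041
  t * PV_t at t = 3.5000: 74.835374
  t * PV_t at t = 4.0000: 81.882376
  t * PV_t at t = 4.5000: 88.193081
  t * PV_t at t = 5.0000: 93.817436
  t * PV_t at t = 5.5000: 98.802470
  t * PV_t at t = 6.0000: 103.192448
  t * PV_t at t = 6.5000: 107.029027
  t * PV_t at t = 7.0000: 3915.571821
Macaulay duration D = (sum_t t * PV_t) / P = 4816.007419 / 841.030230 = 5.726319

Answer: Macaulay duration = 5.7263 years


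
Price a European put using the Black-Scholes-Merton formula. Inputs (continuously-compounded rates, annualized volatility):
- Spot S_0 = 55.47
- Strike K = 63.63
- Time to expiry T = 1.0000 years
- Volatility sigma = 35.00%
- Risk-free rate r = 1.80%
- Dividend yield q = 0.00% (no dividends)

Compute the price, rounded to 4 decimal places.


d1 = (ln(S/K) + (r - q + 0.5*sigma^2) * T) / (sigma * sqrt(T)) = -0.16569349
d2 = d1 - sigma * sqrt(T) = -0.51569349
exp(-rT) = 0.98216103; exp(-qT) = 1.00000000
P = K * exp(-rT) * N(-d2) - S_0 * exp(-qT) * N(-d1)
N(-d1) = 0.56580092; N(-d2) = 0.69696575
P = 63.6300 * 0.98216103 * 0.69696575 - 55.4700 * 1.00000000 * 0.56580092 = 12.1718

Answer: Price = 12.1718


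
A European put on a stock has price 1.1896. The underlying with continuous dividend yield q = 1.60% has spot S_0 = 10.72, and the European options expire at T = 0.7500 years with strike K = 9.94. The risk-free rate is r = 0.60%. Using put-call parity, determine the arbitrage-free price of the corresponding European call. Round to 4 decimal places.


Answer: Call price = 1.8864

Derivation:
Put-call parity: C - P = S_0 * exp(-qT) - K * exp(-rT).
S_0 * exp(-qT) = 10.7200 * 0.98807171 = 10.59212876
K * exp(-rT) = 9.9400 * 0.99551011 = 9.89537049
C = P + S*exp(-qT) - K*exp(-rT)
C = 1.1896 + 10.59212876 - 9.89537049 = 1.8864


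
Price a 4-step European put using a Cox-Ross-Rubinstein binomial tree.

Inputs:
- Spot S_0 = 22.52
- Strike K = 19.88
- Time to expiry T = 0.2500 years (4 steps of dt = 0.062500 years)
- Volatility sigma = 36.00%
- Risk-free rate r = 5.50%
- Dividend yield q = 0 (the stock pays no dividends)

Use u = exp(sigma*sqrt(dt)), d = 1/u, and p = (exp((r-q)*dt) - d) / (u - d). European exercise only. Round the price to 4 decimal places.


Answer: Price = V(0,0) = 0.5313

Derivation:
dt = T/N = 0.062500
u = exp(sigma*sqrt(dt)) = 1.094174; d = 1/u = 0.913931
p = (exp((r-q)*dt) - d) / (u - d) = 0.496619
Discount per step: exp(-r*dt) = 0.996568
Stock lattice S(k, i) with i counting down-moves:
  k=0: S(0,0) = 22.5200
  k=1: S(1,0) = 24.6408; S(1,1) = 20.5817
  k=2: S(2,0) = 26.9613; S(2,1) = 22.5200; S(2,2) = 18.8103
  k=3: S(3,0) = 29.5004; S(3,1) = 24.6408; S(3,2) = 20.5817; S(3,3) = 17.1913
  k=4: S(4,0) = 32.2786; S(4,1) = 26.9613; S(4,2) = 22.5200; S(4,3) = 18.8103; S(4,4) = 15.7117
Terminal payoffs V(N, i) = max(K - S_T, 0):
  V(4,0) = 0.000000; V(4,1) = 0.000000; V(4,2) = 0.000000; V(4,3) = 1.069715; V(4,4) = 4.168329
Backward induction: V(k, i) = exp(-r*dt) * [p * V(k+1, i) + (1-p) * V(k+1, i+1)].
  V(3,0) = exp(-r*dt) * [p*0.000000 + (1-p)*0.000000] = 0.000000
  V(3,1) = exp(-r*dt) * [p*0.000000 + (1-p)*0.000000] = 0.000000
  V(3,2) = exp(-r*dt) * [p*0.000000 + (1-p)*1.069715] = 0.536626
  V(3,3) = exp(-r*dt) * [p*1.069715 + (1-p)*4.168329] = 2.620474
  V(2,0) = exp(-r*dt) * [p*0.000000 + (1-p)*0.000000] = 0.000000
  V(2,1) = exp(-r*dt) * [p*0.000000 + (1-p)*0.536626] = 0.269200
  V(2,2) = exp(-r*dt) * [p*0.536626 + (1-p)*2.620474] = 1.580153
  V(1,0) = exp(-r*dt) * [p*0.000000 + (1-p)*0.269200] = 0.135045
  V(1,1) = exp(-r*dt) * [p*0.269200 + (1-p)*1.580153] = 0.925920
  V(0,0) = exp(-r*dt) * [p*0.135045 + (1-p)*0.925920] = 0.531327


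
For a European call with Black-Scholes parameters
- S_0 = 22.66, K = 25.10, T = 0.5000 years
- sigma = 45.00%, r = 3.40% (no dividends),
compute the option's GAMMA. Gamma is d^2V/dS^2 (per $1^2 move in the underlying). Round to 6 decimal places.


d1 = -0.1088680159; d2 = -0.4270660674
phi(d1) = 0.3965850910; exp(-qT) = 1.0000000000; exp(-rT) = 0.9831436846
Gamma = exp(-qT) * phi(d1) / (S * sigma * sqrt(T)) = 1.0000000000 * 0.3965850910 / (22.6600 * 0.4500 * 0.7071067812) = 0.055002

Answer: Gamma = 0.055002


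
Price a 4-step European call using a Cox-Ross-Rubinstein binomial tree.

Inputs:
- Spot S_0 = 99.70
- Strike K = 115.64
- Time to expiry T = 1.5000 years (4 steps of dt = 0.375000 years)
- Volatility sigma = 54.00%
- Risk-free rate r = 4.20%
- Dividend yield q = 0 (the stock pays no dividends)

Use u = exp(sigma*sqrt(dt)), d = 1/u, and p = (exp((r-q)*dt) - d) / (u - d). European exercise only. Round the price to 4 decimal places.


dt = T/N = 0.375000
u = exp(sigma*sqrt(dt)) = 1.391916; d = 1/u = 0.718434
p = (exp((r-q)*dt) - d) / (u - d) = 0.441646
Discount per step: exp(-r*dt) = 0.984373
Stock lattice S(k, i) with i counting down-moves:
  k=0: S(0,0) = 99.7000
  k=1: S(1,0) = 138.7740; S(1,1) = 71.6279
  k=2: S(2,0) = 193.1617; S(2,1) = 99.7000; S(2,2) = 51.4599
  k=3: S(3,0) = 268.8649; S(3,1) = 138.7740; S(3,2) = 71.6279; S(3,3) = 36.9706
  k=4: S(4,0) = 374.2373; S(4,1) = 193.1617; S(4,2) = 99.7000; S(4,3) = 51.4599; S(4,4) = 26.5609
Terminal payoffs V(N, i) = max(S_T - K, 0):
  V(4,0) = 258.597319; V(4,1) = 77.521747; V(4,2) = 0.000000; V(4,3) = 0.000000; V(4,4) = 0.000000
Backward induction: V(k, i) = exp(-r*dt) * [p * V(k+1, i) + (1-p) * V(k+1, i+1)].
  V(3,0) = exp(-r*dt) * [p*258.597319 + (1-p)*77.521747] = 155.031962
  V(3,1) = exp(-r*dt) * [p*77.521747 + (1-p)*0.000000] = 33.702157
  V(3,2) = exp(-r*dt) * [p*0.000000 + (1-p)*0.000000] = 0.000000
  V(3,3) = exp(-r*dt) * [p*0.000000 + (1-p)*0.000000] = 0.000000
  V(2,0) = exp(-r*dt) * [p*155.031962 + (1-p)*33.702157] = 85.922977
  V(2,1) = exp(-r*dt) * [p*33.702157 + (1-p)*0.000000] = 14.651829
  V(2,2) = exp(-r*dt) * [p*0.000000 + (1-p)*0.000000] = 0.000000
  V(1,0) = exp(-r*dt) * [p*85.922977 + (1-p)*14.651829] = 45.407614
  V(1,1) = exp(-r*dt) * [p*14.651829 + (1-p)*0.000000] = 6.369803
  V(0,0) = exp(-r*dt) * [p*45.407614 + (1-p)*6.369803] = 23.241740

Answer: Price = V(0,0) = 23.2417


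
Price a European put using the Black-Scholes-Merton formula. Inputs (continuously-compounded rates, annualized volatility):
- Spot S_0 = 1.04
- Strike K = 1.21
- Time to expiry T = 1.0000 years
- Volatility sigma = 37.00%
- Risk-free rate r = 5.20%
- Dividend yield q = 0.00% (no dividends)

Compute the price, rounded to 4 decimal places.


Answer: Price = 0.2207

Derivation:
d1 = (ln(S/K) + (r - q + 0.5*sigma^2) * T) / (sigma * sqrt(T)) = -0.08364769
d2 = d1 - sigma * sqrt(T) = -0.45364769
exp(-rT) = 0.94932887; exp(-qT) = 1.00000000
P = K * exp(-rT) * N(-d2) - S_0 * exp(-qT) * N(-d1)
N(-d1) = 0.53333173; N(-d2) = 0.67495879
P = 1.2100 * 0.94932887 * 0.67495879 - 1.0400 * 1.00000000 * 0.53333173 = 0.2207


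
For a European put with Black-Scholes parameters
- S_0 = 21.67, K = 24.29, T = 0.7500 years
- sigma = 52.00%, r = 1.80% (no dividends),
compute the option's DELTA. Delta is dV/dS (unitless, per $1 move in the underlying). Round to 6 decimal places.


d1 = 0.0016966826; d2 = -0.4486365273
phi(d1) = 0.3989417062; exp(-qT) = 1.0000000000; exp(-rT) = 0.9865907163
N(-d1) = 0.4993231219
Delta = -exp(-qT) * N(-d1) = -1.0000000000 * 0.4993231219 = -0.499323

Answer: Delta = -0.499323


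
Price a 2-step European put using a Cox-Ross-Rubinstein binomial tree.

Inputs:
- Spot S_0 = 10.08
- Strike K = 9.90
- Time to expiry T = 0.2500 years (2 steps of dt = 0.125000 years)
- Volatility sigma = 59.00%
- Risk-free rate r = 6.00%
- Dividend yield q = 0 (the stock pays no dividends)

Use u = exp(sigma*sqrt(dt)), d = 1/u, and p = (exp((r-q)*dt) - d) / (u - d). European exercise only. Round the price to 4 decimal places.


Answer: Price = V(0,0) = 0.9155

Derivation:
dt = T/N = 0.125000
u = exp(sigma*sqrt(dt)) = 1.231948; d = 1/u = 0.811723
p = (exp((r-q)*dt) - d) / (u - d) = 0.465954
Discount per step: exp(-r*dt) = 0.992528
Stock lattice S(k, i) with i counting down-moves:
  k=0: S(0,0) = 10.0800
  k=1: S(1,0) = 12.4180; S(1,1) = 8.1822
  k=2: S(2,0) = 15.2984; S(2,1) = 10.0800; S(2,2) = 6.6416
Terminal payoffs V(N, i) = max(K - S_T, 0):
  V(2,0) = 0.000000; V(2,1) = 0.000000; V(2,2) = 3.258351
Backward induction: V(k, i) = exp(-r*dt) * [p * V(k+1, i) + (1-p) * V(k+1, i+1)].
  V(1,0) = exp(-r*dt) * [p*0.000000 + (1-p)*0.000000] = 0.000000
  V(1,1) = exp(-r*dt) * [p*0.000000 + (1-p)*3.258351] = 1.727108
  V(0,0) = exp(-r*dt) * [p*0.000000 + (1-p)*1.727108] = 0.915464


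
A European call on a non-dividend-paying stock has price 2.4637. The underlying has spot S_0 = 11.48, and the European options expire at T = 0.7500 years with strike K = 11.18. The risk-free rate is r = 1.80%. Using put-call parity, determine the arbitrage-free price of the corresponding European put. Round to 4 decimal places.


Answer: Put price = 2.0138

Derivation:
Put-call parity: C - P = S_0 * exp(-qT) - K * exp(-rT).
S_0 * exp(-qT) = 11.4800 * 1.00000000 = 11.48000000
K * exp(-rT) = 11.1800 * 0.98659072 = 11.03008421
P = C - S*exp(-qT) + K*exp(-rT)
P = 2.4637 - 11.48000000 + 11.03008421 = 2.0138


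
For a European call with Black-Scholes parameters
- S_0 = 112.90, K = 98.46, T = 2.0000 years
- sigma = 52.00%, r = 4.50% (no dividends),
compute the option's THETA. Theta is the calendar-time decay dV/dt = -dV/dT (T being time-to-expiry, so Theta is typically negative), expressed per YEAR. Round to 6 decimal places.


d1 = 0.6761737108; d2 = -0.0592173416
phi(d1) = 0.3174153924; exp(-qT) = 1.0000000000; exp(-rT) = 0.9139311853
Theta = -S*exp(-qT)*phi(d1)*sigma/(2*sqrt(T)) - r*K*exp(-rT)*N(d2) + q*S*exp(-qT)*N(d1)
N(d1) = 0.7505348192; N(d2) = 0.4763894986; sqrt(T) = 1.4142135624
Term 1 = -112.9000 * 1.0000000000 * 0.3174153924 * 0.5200 / (2 * 1.4142135624) = -6.5884048041
Term 2 = -0.0450 * 98.4600 * 0.9139311853 * 0.4763894986 = -1.9290701518
Term 3 = 0 (no dividend yield, q = 0)
Theta = -6.5884048041 + (-1.9290701518) + (0.0000000000) = -8.517475

Answer: Theta = -8.517475


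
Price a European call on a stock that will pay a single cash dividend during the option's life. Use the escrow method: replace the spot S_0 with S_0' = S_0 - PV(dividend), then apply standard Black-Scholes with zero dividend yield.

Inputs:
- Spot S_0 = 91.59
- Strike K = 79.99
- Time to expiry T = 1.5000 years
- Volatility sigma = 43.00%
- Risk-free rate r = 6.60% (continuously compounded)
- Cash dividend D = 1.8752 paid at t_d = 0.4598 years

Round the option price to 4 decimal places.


PV(D) = D * exp(-r * t_d) = 1.8752 * 0.97010904 = 1.81914847
S_0' = S_0 - PV(D) = 91.5900 - 1.81914847 = 89.77085153
d1 = (ln(S_0'/K) + (r + sigma^2/2)*T) / (sigma*sqrt(T)) = 0.67035072
d2 = d1 - sigma*sqrt(T) = 0.14371043
exp(-rT) = 0.90574271
N(d1) = 0.74868288; N(d2) = 0.55713543
C = S_0' * N(d1) - K * exp(-rT) * N(d2) = 89.77085153 * 0.74868288 - 79.9900 * 0.90574271 * 0.55713543 = 26.8452

Answer: Price = 26.8452
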